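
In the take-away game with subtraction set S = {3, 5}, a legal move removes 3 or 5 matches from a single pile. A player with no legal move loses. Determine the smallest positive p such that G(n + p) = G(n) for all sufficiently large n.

8

G(0) = 0
G(1) = mex{} = 0
G(2) = mex{} = 0
G(3) = mex{0} = 1
G(4) = mex{0} = 1
G(5) = mex{0,0} = 1
G(6) = mex{1,0} = 2
G(7) = mex{1,0} = 2
G(8) = mex{1,1} = 0
G(9) = mex{2,1} = 0
G(10) = mex{2,1} = 0
G(11) = mex{0,2} = 1
G(12) = mex{0,2} = 1
G(13) = mex{0,0} = 1
G(14) = mex{1,0} = 2
G(15) = mex{1,0} = 2
G(16) = mex{1,1} = 0
G(17) = mex{2,1} = 0
G(n+8) = G(n) holds for n = 0,…,4 (a full window of length max(S) = 5), so the sequence is purely periodic with period 8.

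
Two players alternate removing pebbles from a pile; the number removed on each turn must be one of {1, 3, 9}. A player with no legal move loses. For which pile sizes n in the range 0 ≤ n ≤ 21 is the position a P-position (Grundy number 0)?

0, 2, 4, 6, 8, 10, 12, 14, 16, 18, 20

G(0) = 0
G(1) = mex{0} = 1
G(2) = mex{1} = 0
G(3) = mex{0,0} = 1
G(4) = mex{1,1} = 0
G(5) = mex{0,0} = 1
G(6) = mex{1,1} = 0
G(7) = mex{0,0} = 1
G(8) = mex{1,1} = 0
G(9) = mex{0,0,0} = 1
G(10) = mex{1,1,1} = 0
G(11) = mex{0,0,0} = 1
G(12) = mex{1,1,1} = 0
G(13) = mex{0,0,0} = 1
G(14) = mex{1,1,1} = 0
G(15) = mex{0,0,0} = 1
G(16) = mex{1,1,1} = 0
G(17) = mex{0,0,0} = 1
G(18) = mex{1,1,1} = 0
G(19) = mex{0,0,0} = 1
G(20) = mex{1,1,1} = 0
G(21) = mex{0,0,0} = 1
P-positions are exactly the n with G(n) = 0.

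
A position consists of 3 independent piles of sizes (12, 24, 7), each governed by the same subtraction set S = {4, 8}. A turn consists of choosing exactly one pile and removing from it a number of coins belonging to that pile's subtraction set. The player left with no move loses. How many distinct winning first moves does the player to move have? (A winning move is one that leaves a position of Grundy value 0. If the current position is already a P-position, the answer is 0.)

All piles use S = {4, 8}:
n :  0  1  2  3  4  5  6  7  8  9 10 11 12 13 14 15 16 17 18 19 20 21 22 23 24
G :  0  0  0  0  1  1  1  1  2  2  2  2  0  0  0  0  1  1  1  1  2  2  2  2  0
Pile A: G(12) = 0.
Pile B: G(24) = 0.
Pile C: G(7) = 1.
Combined Grundy value = 0 ⊕ 0 ⊕ 1 = 1.
A winning move leaves total XOR = 0, i.e. changes one component's Grundy value g to g ⊕ X where X is the current total.
Pile A: need g' = 0⊕1 = 1. Options: 12−4→G=2, 12−8→G=1. Hits: 1.
Pile B: need g' = 0⊕1 = 1. Options: 24−4→G=2, 24−8→G=1. Hits: 1.
Pile C: need g' = 1⊕1 = 0. Options: 7−4→G=0. Hits: 1.

3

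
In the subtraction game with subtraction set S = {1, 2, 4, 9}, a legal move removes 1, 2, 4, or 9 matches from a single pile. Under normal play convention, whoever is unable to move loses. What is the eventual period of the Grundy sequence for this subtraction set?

11

n :  0  1  2  3  4  5  6  7  8  9 10 11 12 13 14 15 16 17 18 19 20 21 22 23
G :  0  1  2  0  1  2  0  1  2  3  4  0  1  2  0  1  2  0  1  2  3  4  0  1
G(n+11) = G(n) holds for n = 0,…,8 (a full window of length max(S) = 9), so the sequence is purely periodic with period 11.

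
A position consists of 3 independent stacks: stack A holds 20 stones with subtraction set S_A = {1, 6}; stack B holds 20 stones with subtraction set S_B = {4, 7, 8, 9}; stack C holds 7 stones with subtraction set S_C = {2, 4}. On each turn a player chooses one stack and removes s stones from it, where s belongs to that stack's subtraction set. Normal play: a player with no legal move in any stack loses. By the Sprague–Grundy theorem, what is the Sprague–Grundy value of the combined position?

3

Stack A, S = {1, 6}:
G(0) = 0
G(1) = mex{0} = 1
G(2) = mex{1} = 0
G(3) = mex{0} = 1
G(4) = mex{1} = 0
G(5) = mex{0} = 1
G(6) = mex{1,0} = 2
G(7) = mex{2,1} = 0
G(8) = mex{0,0} = 1
G(9) = mex{1,1} = 0
G(10) = mex{0,0} = 1
G(11) = mex{1,1} = 0
G(12) = mex{0,2} = 1
G(13) = mex{1,0} = 2
G(14) = mex{2,1} = 0
G(15) = mex{0,0} = 1
G(16) = mex{1,1} = 0
G(17) = mex{0,0} = 1
G(18) = mex{1,1} = 0
G(19) = mex{0,2} = 1
G(20) = mex{1,0} = 2
G_A(20) = 2.
Stack B, S = {4, 7, 8, 9}:
G(0) = 0
G(1) = mex{} = 0
G(2) = mex{} = 0
G(3) = mex{} = 0
G(4) = mex{0} = 1
G(5) = mex{0} = 1
G(6) = mex{0} = 1
G(7) = mex{0,0} = 1
G(8) = mex{1,0,0} = 2
G(9) = mex{1,0,0,0} = 2
G(10) = mex{1,0,0,0} = 2
G(11) = mex{1,1,0,0} = 2
G(12) = mex{2,1,1,0} = 3
G(13) = mex{2,1,1,1} = 0
G(14) = mex{2,1,1,1} = 0
G(15) = mex{2,2,1,1} = 0
G(16) = mex{3,2,2,1} = 0
G(17) = mex{0,2,2,2} = 1
G(18) = mex{0,2,2,2} = 1
G(19) = mex{0,3,2,2} = 1
G(20) = mex{0,0,3,2} = 1
G_B(20) = 1.
Stack C, S = {2, 4}:
n : 0 1 2 3 4 5 6 7
G : 0 0 1 1 2 2 0 0
G_C(7) = 0.
Combined Grundy value = 2 ⊕ 1 ⊕ 0 = 3.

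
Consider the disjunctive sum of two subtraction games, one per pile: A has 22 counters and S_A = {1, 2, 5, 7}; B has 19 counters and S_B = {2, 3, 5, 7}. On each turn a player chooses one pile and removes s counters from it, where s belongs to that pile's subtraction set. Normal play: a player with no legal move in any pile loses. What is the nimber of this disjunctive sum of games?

1

Pile A, S = {1, 2, 5, 7}:
n :  0  1  2  3  4  5  6  7  8  9 10 11 12 13 14 15 16 17 18 19 20 21 22
G :  0  1  2  0  1  2  0  1  2  0  1  2  0  1  2  0  1  2  0  1  2  0  1
G_A(22) = 1.
Pile B, S = {2, 3, 5, 7}:
n :  0  1  2  3  4  5  6  7  8  9 10 11 12 13 14 15 16 17 18 19
G :  0  0  1  1  2  2  3  3  4  0  0  1  1  2  2  3  3  4  0  0
G_B(19) = 0.
Combined Grundy value = 1 ⊕ 0 = 1.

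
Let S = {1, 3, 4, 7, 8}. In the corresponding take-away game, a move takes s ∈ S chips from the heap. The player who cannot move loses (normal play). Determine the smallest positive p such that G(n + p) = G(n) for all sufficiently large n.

n :  0  1  2  3  4  5  6  7  8  9 10 11 12 13 14 15 16 17 18 19 20 21 22 23
G :  0  1  0  1  2  3  2  3  4  5  4  0  1  0  1  2  3  2  3  4  5  4  0  1
G(n+11) = G(n) holds for n = 0,…,7 (a full window of length max(S) = 8), so the sequence is purely periodic with period 11.

11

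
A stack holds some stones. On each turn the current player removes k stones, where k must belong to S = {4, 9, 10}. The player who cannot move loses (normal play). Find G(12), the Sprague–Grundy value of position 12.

G(0) = 0
G(1) = mex{} = 0
G(2) = mex{} = 0
G(3) = mex{} = 0
G(4) = mex{0} = 1
G(5) = mex{0} = 1
G(6) = mex{0} = 1
G(7) = mex{0} = 1
G(8) = mex{1} = 0
G(9) = mex{1,0} = 2
G(10) = mex{1,0,0} = 2
G(11) = mex{1,0,0} = 2
G(12) = mex{0,0,0} = 1

1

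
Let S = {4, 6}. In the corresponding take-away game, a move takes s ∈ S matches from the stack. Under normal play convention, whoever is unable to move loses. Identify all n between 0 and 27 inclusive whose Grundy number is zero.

n :  0  1  2  3  4  5  6  7  8  9 10 11 12 13 14 15 16 17 18 19 20 21 22 23 24 25 26 27
G :  0  0  0  0  1  1  1  1  2  2  0  0  0  0  1  1  1  1  2  2  0  0  0  0  1  1  1  1
P-positions are exactly the n with G(n) = 0.

0, 1, 2, 3, 10, 11, 12, 13, 20, 21, 22, 23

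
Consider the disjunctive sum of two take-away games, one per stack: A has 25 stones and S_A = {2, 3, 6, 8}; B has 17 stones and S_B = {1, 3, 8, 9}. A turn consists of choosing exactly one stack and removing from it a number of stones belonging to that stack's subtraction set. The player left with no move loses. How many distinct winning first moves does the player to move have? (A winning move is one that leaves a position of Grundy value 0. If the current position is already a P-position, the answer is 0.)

2

Stack A, S = {2, 3, 6, 8}:
n :  0  1  2  3  4  5  6  7  8  9 10 11 12 13 14 15 16 17 18 19 20 21 22 23 24 25
G :  0  0  1  1  2  0  3  1  2  2  0  3  1  2  0  0  1  1  2  0  3  1  2  2  0  3
G_A(25) = 3.
Stack B, S = {1, 3, 8, 9}:
n :  0  1  2  3  4  5  6  7  8  9 10 11 12 13 14 15 16 17
G :  0  1  0  1  0  1  0  1  2  3  2  3  2  3  2  3  0  1
G_B(17) = 1.
Combined Grundy value = 3 ⊕ 1 = 2.
A winning move leaves total XOR = 0, i.e. changes one component's Grundy value g to g ⊕ X where X is the current total.
Stack A: need g' = 3⊕2 = 1. Options: 25−2→G=2, 25−3→G=2, 25−6→G=0, 25−8→G=1. Hits: 1.
Stack B: need g' = 1⊕2 = 3. Options: 17−1→G=0, 17−3→G=2, 17−8→G=3, 17−9→G=2. Hits: 1.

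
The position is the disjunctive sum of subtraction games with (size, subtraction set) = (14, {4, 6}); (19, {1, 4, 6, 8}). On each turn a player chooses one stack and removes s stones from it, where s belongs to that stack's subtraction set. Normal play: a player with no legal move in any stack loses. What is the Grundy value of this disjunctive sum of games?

1

Stack A, S = {4, 6}:
n :  0  1  2  3  4  5  6  7  8  9 10 11 12 13 14
G :  0  0  0  0  1  1  1  1  2  2  0  0  0  0  1
G_A(14) = 1.
Stack B, S = {1, 4, 6, 8}:
G(0) = 0
G(1) = mex{0} = 1
G(2) = mex{1} = 0
G(3) = mex{0} = 1
G(4) = mex{1,0} = 2
G(5) = mex{2,1} = 0
G(6) = mex{0,0,0} = 1
G(7) = mex{1,1,1} = 0
G(8) = mex{0,2,0,0} = 1
G(9) = mex{1,0,1,1} = 2
G(10) = mex{2,1,2,0} = 3
G(11) = mex{3,0,0,1} = 2
G(12) = mex{2,1,1,2} = 0
G(13) = mex{0,2,0,0} = 1
G(14) = mex{1,3,1,1} = 0
G(15) = mex{0,2,2,0} = 1
G(16) = mex{1,0,3,1} = 2
G(17) = mex{2,1,2,2} = 0
G(18) = mex{0,0,0,3} = 1
G(19) = mex{1,1,1,2} = 0
G_B(19) = 0.
Combined Grundy value = 1 ⊕ 0 = 1.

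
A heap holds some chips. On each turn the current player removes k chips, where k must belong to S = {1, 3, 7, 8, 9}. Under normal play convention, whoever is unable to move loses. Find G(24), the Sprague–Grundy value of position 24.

2

n :  0  1  2  3  4  5  6  7  8  9 10 11 12 13 14 15 16 17 18 19 20 21 22 23 24
G :  0  1  0  1  0  1  0  1  2  3  2  3  2  3  2  3  0  1  0  1  0  1  0  1  2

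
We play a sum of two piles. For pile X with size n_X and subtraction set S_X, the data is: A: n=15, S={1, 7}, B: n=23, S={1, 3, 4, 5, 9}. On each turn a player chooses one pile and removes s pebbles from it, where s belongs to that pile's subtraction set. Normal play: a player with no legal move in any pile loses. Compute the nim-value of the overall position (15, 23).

2

Pile A, S = {1, 7}:
n :  0  1  2  3  4  5  6  7  8  9 10 11 12 13 14 15
G :  0  1  0  1  0  1  0  1  0  1  0  1  0  1  0  1
G_A(15) = 1.
Pile B, S = {1, 3, 4, 5, 9}:
G(0) = 0
G(1) = mex{0} = 1
G(2) = mex{1} = 0
G(3) = mex{0,0} = 1
G(4) = mex{1,1,0} = 2
G(5) = mex{2,0,1,0} = 3
G(6) = mex{3,1,0,1} = 2
G(7) = mex{2,2,1,0} = 3
G(8) = mex{3,3,2,1} = 0
G(9) = mex{0,2,3,2,0} = 1
G(10) = mex{1,3,2,3,1} = 0
G(11) = mex{0,0,3,2,0} = 1
G(12) = mex{1,1,0,3,1} = 2
G(13) = mex{2,0,1,0,2} = 3
G(14) = mex{3,1,0,1,3} = 2
G(15) = mex{2,2,1,0,2} = 3
G(16) = mex{3,3,2,1,3} = 0
G(17) = mex{0,2,3,2,0} = 1
G(18) = mex{1,3,2,3,1} = 0
G(19) = mex{0,0,3,2,0} = 1
G(20) = mex{1,1,0,3,1} = 2
G(21) = mex{2,0,1,0,2} = 3
G(22) = mex{3,1,0,1,3} = 2
G(23) = mex{2,2,1,0,2} = 3
G_B(23) = 3.
Combined Grundy value = 1 ⊕ 3 = 2.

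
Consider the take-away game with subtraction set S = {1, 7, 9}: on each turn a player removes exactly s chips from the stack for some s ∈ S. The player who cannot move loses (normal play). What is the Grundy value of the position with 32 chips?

G(0) = 0
G(1) = mex{0} = 1
G(2) = mex{1} = 0
G(3) = mex{0} = 1
G(4) = mex{1} = 0
G(5) = mex{0} = 1
G(6) = mex{1} = 0
G(7) = mex{0,0} = 1
G(8) = mex{1,1} = 0
G(9) = mex{0,0,0} = 1
G(10) = mex{1,1,1} = 0
G(11) = mex{0,0,0} = 1
G(12) = mex{1,1,1} = 0
G(13) = mex{0,0,0} = 1
G(14) = mex{1,1,1} = 0
G(15) = mex{0,0,0} = 1
G(16) = mex{1,1,1} = 0
G(17) = mex{0,0,0} = 1
G(18) = mex{1,1,1} = 0
G(19) = mex{0,0,0} = 1
G(20) = mex{1,1,1} = 0
G(21) = mex{0,0,0} = 1
G(22) = mex{1,1,1} = 0
G(23) = mex{0,0,0} = 1
G(24) = mex{1,1,1} = 0
G(25) = mex{0,0,0} = 1
G(26) = mex{1,1,1} = 0
G(27) = mex{0,0,0} = 1
G(28) = mex{1,1,1} = 0
G(29) = mex{0,0,0} = 1
G(30) = mex{1,1,1} = 0
G(31) = mex{0,0,0} = 1
G(32) = mex{1,1,1} = 0

0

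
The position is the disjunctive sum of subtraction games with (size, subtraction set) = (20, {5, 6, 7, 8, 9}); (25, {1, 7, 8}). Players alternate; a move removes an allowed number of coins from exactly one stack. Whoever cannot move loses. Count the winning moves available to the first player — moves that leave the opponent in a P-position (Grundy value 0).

Stack A, S = {5, 6, 7, 8, 9}:
G(0) = 0
G(1) = mex{} = 0
G(2) = mex{} = 0
G(3) = mex{} = 0
G(4) = mex{} = 0
G(5) = mex{0} = 1
G(6) = mex{0,0} = 1
G(7) = mex{0,0,0} = 1
G(8) = mex{0,0,0,0} = 1
G(9) = mex{0,0,0,0,0} = 1
G(10) = mex{1,0,0,0,0} = 2
G(11) = mex{1,1,0,0,0} = 2
G(12) = mex{1,1,1,0,0} = 2
G(13) = mex{1,1,1,1,0} = 2
G(14) = mex{1,1,1,1,1} = 0
G(15) = mex{2,1,1,1,1} = 0
G(16) = mex{2,2,1,1,1} = 0
G(17) = mex{2,2,2,1,1} = 0
G(18) = mex{2,2,2,2,1} = 0
G(19) = mex{0,2,2,2,2} = 1
G(20) = mex{0,0,2,2,2} = 1
G_A(20) = 1.
Stack B, S = {1, 7, 8}:
n :  0  1  2  3  4  5  6  7  8  9 10 11 12 13 14 15 16 17 18 19 20 21 22 23 24 25
G :  0  1  0  1  0  1  0  1  2  3  2  3  2  3  2  0  1  0  1  0  1  0  1  2  3  2
G_B(25) = 2.
Combined Grundy value = 1 ⊕ 2 = 3.
A winning move leaves total XOR = 0, i.e. changes one component's Grundy value g to g ⊕ X where X is the current total.
Stack A: need g' = 1⊕3 = 2. Options: 20−5→G=0, 20−6→G=0, 20−7→G=2, 20−8→G=2, 20−9→G=2. Hits: 3.
Stack B: need g' = 2⊕3 = 1. Options: 25−1→G=3, 25−7→G=1, 25−8→G=0. Hits: 1.

4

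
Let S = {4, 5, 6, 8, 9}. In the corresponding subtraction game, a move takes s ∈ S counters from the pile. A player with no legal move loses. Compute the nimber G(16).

G(0) = 0
G(1) = mex{} = 0
G(2) = mex{} = 0
G(3) = mex{} = 0
G(4) = mex{0} = 1
G(5) = mex{0,0} = 1
G(6) = mex{0,0,0} = 1
G(7) = mex{0,0,0} = 1
G(8) = mex{1,0,0,0} = 2
G(9) = mex{1,1,0,0,0} = 2
G(10) = mex{1,1,1,0,0} = 2
G(11) = mex{1,1,1,0,0} = 2
G(12) = mex{2,1,1,1,0} = 3
G(13) = mex{2,2,1,1,1} = 0
G(14) = mex{2,2,2,1,1} = 0
G(15) = mex{2,2,2,1,1} = 0
G(16) = mex{3,2,2,2,1} = 0

0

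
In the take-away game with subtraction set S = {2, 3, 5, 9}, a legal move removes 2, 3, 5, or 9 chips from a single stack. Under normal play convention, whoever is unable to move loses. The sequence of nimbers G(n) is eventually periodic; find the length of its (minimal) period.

7

n :  0  1  2  3  4  5  6  7  8  9 10 11 12 13 14 15 16 17
G :  0  0  1  1  2  2  3  0  0  1  1  2  2  3  0  0  1  1
G(n+7) = G(n) holds for n = 0,…,8 (a full window of length max(S) = 9), so the sequence is purely periodic with period 7.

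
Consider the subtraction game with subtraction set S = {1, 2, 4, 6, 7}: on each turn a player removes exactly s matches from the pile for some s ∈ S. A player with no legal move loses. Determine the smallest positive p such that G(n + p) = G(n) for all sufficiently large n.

G(0) = 0
G(1) = mex{0} = 1
G(2) = mex{1,0} = 2
G(3) = mex{2,1} = 0
G(4) = mex{0,2,0} = 1
G(5) = mex{1,0,1} = 2
G(6) = mex{2,1,2,0} = 3
G(7) = mex{3,2,0,1,0} = 4
G(8) = mex{4,3,1,2,1} = 0
G(9) = mex{0,4,2,0,2} = 1
G(10) = mex{1,0,3,1,0} = 2
G(11) = mex{2,1,4,2,1} = 0
G(12) = mex{0,2,0,3,2} = 1
G(13) = mex{1,0,1,4,3} = 2
G(14) = mex{2,1,2,0,4} = 3
G(15) = mex{3,2,0,1,0} = 4
G(16) = mex{4,3,1,2,1} = 0
G(17) = mex{0,4,2,0,2} = 1
G(n+8) = G(n) holds for n = 0,…,6 (a full window of length max(S) = 7), so the sequence is purely periodic with period 8.

8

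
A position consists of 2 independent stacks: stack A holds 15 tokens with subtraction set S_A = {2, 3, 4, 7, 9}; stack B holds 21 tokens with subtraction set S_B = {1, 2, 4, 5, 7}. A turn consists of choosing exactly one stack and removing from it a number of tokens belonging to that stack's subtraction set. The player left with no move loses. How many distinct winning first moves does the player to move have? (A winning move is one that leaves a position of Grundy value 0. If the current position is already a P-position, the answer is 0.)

6

Stack A, S = {2, 3, 4, 7, 9}:
n :  0  1  2  3  4  5  6  7  8  9 10 11 12 13 14 15
G :  0  0  1  1  2  2  0  3  1  4  2  0  0  1  1  2
G_A(15) = 2.
Stack B, S = {1, 2, 4, 5, 7}:
G(0) = 0
G(1) = mex{0} = 1
G(2) = mex{1,0} = 2
G(3) = mex{2,1} = 0
G(4) = mex{0,2,0} = 1
G(5) = mex{1,0,1,0} = 2
G(6) = mex{2,1,2,1} = 0
G(7) = mex{0,2,0,2,0} = 1
G(8) = mex{1,0,1,0,1} = 2
G(9) = mex{2,1,2,1,2} = 0
G(10) = mex{0,2,0,2,0} = 1
G(11) = mex{1,0,1,0,1} = 2
G(12) = mex{2,1,2,1,2} = 0
G(13) = mex{0,2,0,2,0} = 1
G(14) = mex{1,0,1,0,1} = 2
G(15) = mex{2,1,2,1,2} = 0
G(16) = mex{0,2,0,2,0} = 1
G(17) = mex{1,0,1,0,1} = 2
G(18) = mex{2,1,2,1,2} = 0
G(19) = mex{0,2,0,2,0} = 1
G(20) = mex{1,0,1,0,1} = 2
G(21) = mex{2,1,2,1,2} = 0
G_B(21) = 0.
Combined Grundy value = 2 ⊕ 0 = 2.
A winning move leaves total XOR = 0, i.e. changes one component's Grundy value g to g ⊕ X where X is the current total.
Stack A: need g' = 2⊕2 = 0. Options: 15−2→G=1, 15−3→G=0, 15−4→G=0, 15−7→G=1, 15−9→G=0. Hits: 3.
Stack B: need g' = 0⊕2 = 2. Options: 21−1→G=2, 21−2→G=1, 21−4→G=2, 21−5→G=1, 21−7→G=2. Hits: 3.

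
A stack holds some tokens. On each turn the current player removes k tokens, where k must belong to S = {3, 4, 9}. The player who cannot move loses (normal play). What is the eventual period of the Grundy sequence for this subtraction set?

13

G(0) = 0
G(1) = mex{} = 0
G(2) = mex{} = 0
G(3) = mex{0} = 1
G(4) = mex{0,0} = 1
G(5) = mex{0,0} = 1
G(6) = mex{1,0} = 2
G(7) = mex{1,1} = 0
G(8) = mex{1,1} = 0
G(9) = mex{2,1,0} = 3
G(10) = mex{0,2,0} = 1
G(11) = mex{0,0,0} = 1
G(12) = mex{3,0,1} = 2
G(13) = mex{1,3,1} = 0
G(14) = mex{1,1,1} = 0
G(15) = mex{2,1,2} = 0
G(16) = mex{0,2,0} = 1
G(17) = mex{0,0,0} = 1
G(18) = mex{0,0,3} = 1
G(19) = mex{1,0,1} = 2
G(20) = mex{1,1,1} = 0
G(21) = mex{1,1,2} = 0
G(22) = mex{2,1,0} = 3
G(23) = mex{0,2,0} = 1
G(24) = mex{0,0,0} = 1
G(25) = mex{3,0,1} = 2
G(26) = mex{1,3,1} = 0
G(27) = mex{1,1,1} = 0
G(n+13) = G(n) holds for n = 0,…,8 (a full window of length max(S) = 9), so the sequence is purely periodic with period 13.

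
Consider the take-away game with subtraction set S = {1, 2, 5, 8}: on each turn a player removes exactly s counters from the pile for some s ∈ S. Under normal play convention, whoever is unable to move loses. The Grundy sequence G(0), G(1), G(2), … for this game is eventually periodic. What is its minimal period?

G(0) = 0
G(1) = mex{0} = 1
G(2) = mex{1,0} = 2
G(3) = mex{2,1} = 0
G(4) = mex{0,2} = 1
G(5) = mex{1,0,0} = 2
G(6) = mex{2,1,1} = 0
G(7) = mex{0,2,2} = 1
G(8) = mex{1,0,0,0} = 2
G(9) = mex{2,1,1,1} = 0
G(10) = mex{0,2,2,2} = 1
G(11) = mex{1,0,0,0} = 2
G(12) = mex{2,1,1,1} = 0
G(13) = mex{0,2,2,2} = 1
G(14) = mex{1,0,0,0} = 2
G(n+3) = G(n) holds for n = 0,…,7 (a full window of length max(S) = 8), so the sequence is purely periodic with period 3.

3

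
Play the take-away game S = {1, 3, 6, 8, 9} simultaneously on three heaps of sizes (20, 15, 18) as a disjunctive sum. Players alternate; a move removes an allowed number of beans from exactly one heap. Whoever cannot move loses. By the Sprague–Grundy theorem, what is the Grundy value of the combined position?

All heaps use S = {1, 3, 6, 8, 9}:
n :  0  1  2  3  4  5  6  7  8  9 10 11 12 13 14 15 16 17 18 19 20
G :  0  1  0  1  0  1  2  3  2  3  2  3  4  5  0  1  0  1  0  1  2
Heap A: G(20) = 2.
Heap B: G(15) = 1.
Heap C: G(18) = 0.
Combined Grundy value = 2 ⊕ 1 ⊕ 0 = 3.

3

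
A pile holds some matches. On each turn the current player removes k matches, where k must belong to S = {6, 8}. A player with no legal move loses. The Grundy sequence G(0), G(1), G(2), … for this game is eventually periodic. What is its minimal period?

n :  0  1  2  3  4  5  6  7  8  9 10 11 12 13 14 15 16 17 18 19 20 21 22 23 24 25 26 27 28 29
G :  0  0  0  0  0  0  1  1  1  1  1  1  2  2  0  0  0  0  0  0  1  1  1  1  1  1  2  2  0  0
G(n+14) = G(n) holds for n = 0,…,7 (a full window of length max(S) = 8), so the sequence is purely periodic with period 14.

14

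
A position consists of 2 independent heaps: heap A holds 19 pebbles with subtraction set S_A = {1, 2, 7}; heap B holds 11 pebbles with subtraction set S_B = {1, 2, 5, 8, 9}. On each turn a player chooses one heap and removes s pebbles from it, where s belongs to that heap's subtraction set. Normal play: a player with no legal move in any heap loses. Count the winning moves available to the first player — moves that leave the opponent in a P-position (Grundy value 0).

0

Heap A, S = {1, 2, 7}:
G(0) = 0
G(1) = mex{0} = 1
G(2) = mex{1,0} = 2
G(3) = mex{2,1} = 0
G(4) = mex{0,2} = 1
G(5) = mex{1,0} = 2
G(6) = mex{2,1} = 0
G(7) = mex{0,2,0} = 1
G(8) = mex{1,0,1} = 2
G(9) = mex{2,1,2} = 0
G(10) = mex{0,2,0} = 1
G(11) = mex{1,0,1} = 2
G(12) = mex{2,1,2} = 0
G(13) = mex{0,2,0} = 1
G(14) = mex{1,0,1} = 2
G(15) = mex{2,1,2} = 0
G(16) = mex{0,2,0} = 1
G(17) = mex{1,0,1} = 2
G(18) = mex{2,1,2} = 0
G(19) = mex{0,2,0} = 1
G_A(19) = 1.
Heap B, S = {1, 2, 5, 8, 9}:
G(0) = 0
G(1) = mex{0} = 1
G(2) = mex{1,0} = 2
G(3) = mex{2,1} = 0
G(4) = mex{0,2} = 1
G(5) = mex{1,0,0} = 2
G(6) = mex{2,1,1} = 0
G(7) = mex{0,2,2} = 1
G(8) = mex{1,0,0,0} = 2
G(9) = mex{2,1,1,1,0} = 3
G(10) = mex{3,2,2,2,1} = 0
G(11) = mex{0,3,0,0,2} = 1
G_B(11) = 1.
Combined Grundy value = 1 ⊕ 1 = 0.
A winning move leaves total XOR = 0, i.e. changes one component's Grundy value g to g ⊕ X where X is the current total.
Heap A: target g' = 1⊕0 = 1, but every legal move changes the Grundy value (mex property), so 0 moves.
Heap B: target g' = 1⊕0 = 1, but every legal move changes the Grundy value (mex property), so 0 moves.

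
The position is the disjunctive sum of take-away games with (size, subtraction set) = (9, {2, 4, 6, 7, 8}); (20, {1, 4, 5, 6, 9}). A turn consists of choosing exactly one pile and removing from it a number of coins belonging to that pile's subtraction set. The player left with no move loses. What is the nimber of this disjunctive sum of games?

Pile A, S = {2, 4, 6, 7, 8}:
n : 0 1 2 3 4 5 6 7 8 9
G : 0 0 1 1 2 2 3 3 4 4
G_A(9) = 4.
Pile B, S = {1, 4, 5, 6, 9}:
n :  0  1  2  3  4  5  6  7  8  9 10 11 12 13 14 15 16 17 18 19 20
G :  0  1  0  1  2  3  2  3  4  5  0  1  0  1  2  3  2  3  4  5  0
G_B(20) = 0.
Combined Grundy value = 4 ⊕ 0 = 4.

4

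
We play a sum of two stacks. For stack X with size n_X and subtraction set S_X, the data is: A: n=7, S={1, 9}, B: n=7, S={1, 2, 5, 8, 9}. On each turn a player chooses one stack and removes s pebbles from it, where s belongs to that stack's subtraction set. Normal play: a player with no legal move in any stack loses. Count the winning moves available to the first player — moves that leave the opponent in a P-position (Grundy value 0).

Stack A, S = {1, 9}:
G(0) = 0
G(1) = mex{0} = 1
G(2) = mex{1} = 0
G(3) = mex{0} = 1
G(4) = mex{1} = 0
G(5) = mex{0} = 1
G(6) = mex{1} = 0
G(7) = mex{0} = 1
G_A(7) = 1.
Stack B, S = {1, 2, 5, 8, 9}:
G(0) = 0
G(1) = mex{0} = 1
G(2) = mex{1,0} = 2
G(3) = mex{2,1} = 0
G(4) = mex{0,2} = 1
G(5) = mex{1,0,0} = 2
G(6) = mex{2,1,1} = 0
G(7) = mex{0,2,2} = 1
G_B(7) = 1.
Combined Grundy value = 1 ⊕ 1 = 0.
A winning move leaves total XOR = 0, i.e. changes one component's Grundy value g to g ⊕ X where X is the current total.
Stack A: target g' = 1⊕0 = 1, but every legal move changes the Grundy value (mex property), so 0 moves.
Stack B: target g' = 1⊕0 = 1, but every legal move changes the Grundy value (mex property), so 0 moves.

0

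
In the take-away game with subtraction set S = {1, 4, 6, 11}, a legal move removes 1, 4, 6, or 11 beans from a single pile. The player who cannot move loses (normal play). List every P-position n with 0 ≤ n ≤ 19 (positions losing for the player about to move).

n :  0  1  2  3  4  5  6  7  8  9 10 11 12 13 14 15 16 17 18 19
G :  0  1  0  1  2  0  1  0  1  2  0  1  0  1  2  0  1  0  1  2
P-positions are exactly the n with G(n) = 0.

0, 2, 5, 7, 10, 12, 15, 17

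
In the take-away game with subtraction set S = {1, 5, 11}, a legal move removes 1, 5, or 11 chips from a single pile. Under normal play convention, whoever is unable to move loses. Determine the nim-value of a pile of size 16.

G(0) = 0
G(1) = mex{0} = 1
G(2) = mex{1} = 0
G(3) = mex{0} = 1
G(4) = mex{1} = 0
G(5) = mex{0,0} = 1
G(6) = mex{1,1} = 0
G(7) = mex{0,0} = 1
G(8) = mex{1,1} = 0
G(9) = mex{0,0} = 1
G(10) = mex{1,1} = 0
G(11) = mex{0,0,0} = 1
G(12) = mex{1,1,1} = 0
G(13) = mex{0,0,0} = 1
G(14) = mex{1,1,1} = 0
G(15) = mex{0,0,0} = 1
G(16) = mex{1,1,1} = 0

0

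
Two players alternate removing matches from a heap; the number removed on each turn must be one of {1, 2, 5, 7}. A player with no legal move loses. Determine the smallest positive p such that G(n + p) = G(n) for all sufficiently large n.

G(0) = 0
G(1) = mex{0} = 1
G(2) = mex{1,0} = 2
G(3) = mex{2,1} = 0
G(4) = mex{0,2} = 1
G(5) = mex{1,0,0} = 2
G(6) = mex{2,1,1} = 0
G(7) = mex{0,2,2,0} = 1
G(8) = mex{1,0,0,1} = 2
G(9) = mex{2,1,1,2} = 0
G(10) = mex{0,2,2,0} = 1
G(11) = mex{1,0,0,1} = 2
G(12) = mex{2,1,1,2} = 0
G(13) = mex{0,2,2,0} = 1
G(14) = mex{1,0,0,1} = 2
G(n+3) = G(n) holds for n = 0,…,6 (a full window of length max(S) = 7), so the sequence is purely periodic with period 3.

3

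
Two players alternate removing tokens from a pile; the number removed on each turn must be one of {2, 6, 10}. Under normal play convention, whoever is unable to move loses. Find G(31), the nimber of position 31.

1

n :  0  1  2  3  4  5  6  7  8  9 10 11 12 13 14 15 16 17 18 19 20 21 22 23 24 25 26 27 28 29 30 31
G :  0  0  1  1  0  0  1  1  0  0  1  1  0  0  1  1  0  0  1  1  0  0  1  1  0  0  1  1  0  0  1  1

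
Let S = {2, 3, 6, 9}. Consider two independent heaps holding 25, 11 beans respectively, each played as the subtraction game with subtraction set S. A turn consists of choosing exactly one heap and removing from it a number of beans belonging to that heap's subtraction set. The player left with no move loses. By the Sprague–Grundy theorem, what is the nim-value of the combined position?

All heaps use S = {2, 3, 6, 9}:
n :  0  1  2  3  4  5  6  7  8  9 10 11 12 13 14 15 16 17 18 19 20 21 22 23 24 25
G :  0  0  1  1  2  0  3  1  2  2  3  3  0  0  1  1  2  0  3  1  2  2  3  3  0  0
Heap A: G(25) = 0.
Heap B: G(11) = 3.
Combined Grundy value = 0 ⊕ 3 = 3.

3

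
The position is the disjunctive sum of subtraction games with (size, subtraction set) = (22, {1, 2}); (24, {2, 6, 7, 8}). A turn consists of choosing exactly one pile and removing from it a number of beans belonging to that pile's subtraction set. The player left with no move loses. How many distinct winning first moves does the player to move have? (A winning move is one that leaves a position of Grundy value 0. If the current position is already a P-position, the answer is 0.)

Pile A, S = {1, 2}:
n :  0  1  2  3  4  5  6  7  8  9 10 11 12 13 14 15 16 17 18 19 20 21 22
G :  0  1  2  0  1  2  0  1  2  0  1  2  0  1  2  0  1  2  0  1  2  0  1
G_A(22) = 1.
Pile B, S = {2, 6, 7, 8}:
G(0) = 0
G(1) = mex{} = 0
G(2) = mex{0} = 1
G(3) = mex{0} = 1
G(4) = mex{1} = 0
G(5) = mex{1} = 0
G(6) = mex{0,0} = 1
G(7) = mex{0,0,0} = 1
G(8) = mex{1,1,0,0} = 2
G(9) = mex{1,1,1,0} = 2
G(10) = mex{2,0,1,1} = 3
G(11) = mex{2,0,0,1} = 3
G(12) = mex{3,1,0,0} = 2
G(13) = mex{3,1,1,0} = 2
G(14) = mex{2,2,1,1} = 0
G(15) = mex{2,2,2,1} = 0
G(16) = mex{0,3,2,2} = 1
G(17) = mex{0,3,3,2} = 1
G(18) = mex{1,2,3,3} = 0
G(19) = mex{1,2,2,3} = 0
G(20) = mex{0,0,2,2} = 1
G(21) = mex{0,0,0,2} = 1
G(22) = mex{1,1,0,0} = 2
G(23) = mex{1,1,1,0} = 2
G(24) = mex{2,0,1,1} = 3
G_B(24) = 3.
Combined Grundy value = 1 ⊕ 3 = 2.
A winning move leaves total XOR = 0, i.e. changes one component's Grundy value g to g ⊕ X where X is the current total.
Pile A: need g' = 1⊕2 = 3. Options: 22−1→G=0, 22−2→G=2. Hits: 0.
Pile B: need g' = 3⊕2 = 1. Options: 24−2→G=2, 24−6→G=0, 24−7→G=1, 24−8→G=1. Hits: 2.

2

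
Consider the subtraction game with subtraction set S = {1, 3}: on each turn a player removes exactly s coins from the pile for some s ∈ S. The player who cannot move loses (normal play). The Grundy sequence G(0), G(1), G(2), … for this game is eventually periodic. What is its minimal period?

G(0) = 0
G(1) = mex{0} = 1
G(2) = mex{1} = 0
G(3) = mex{0,0} = 1
G(4) = mex{1,1} = 0
G(5) = mex{0,0} = 1
G(6) = mex{1,1} = 0
G(7) = mex{0,0} = 1
G(8) = mex{1,1} = 0
G(9) = mex{0,0} = 1
G(10) = mex{1,1} = 0
G(11) = mex{0,0} = 1
G(12) = mex{1,1} = 0
G(13) = mex{0,0} = 1
G(14) = mex{1,1} = 0
G(n+2) = G(n) holds for n = 0,…,2 (a full window of length max(S) = 3), so the sequence is purely periodic with period 2.

2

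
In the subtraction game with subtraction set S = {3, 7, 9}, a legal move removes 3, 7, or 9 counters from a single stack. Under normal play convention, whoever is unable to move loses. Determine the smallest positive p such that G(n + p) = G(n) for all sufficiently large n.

2

n :  0  1  2  3  4  5  6  7  8  9 10 11 12 13 14 15 16 17 18 19 20 21 22 23 24 25 26
G :  0  0  0  1  1  1  0  2  2  1  3  3  0  2  0  1  0  1  0  1  0  1  0  1  0  1  0
From n = 14 onward G(n+2) = G(n); since this holds over max(S) = 9 consecutive positions the period is 2 (pre-period 14).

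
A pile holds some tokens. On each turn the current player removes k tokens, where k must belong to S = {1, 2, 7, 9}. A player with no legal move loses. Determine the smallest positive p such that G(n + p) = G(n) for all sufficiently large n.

11

G(0) = 0
G(1) = mex{0} = 1
G(2) = mex{1,0} = 2
G(3) = mex{2,1} = 0
G(4) = mex{0,2} = 1
G(5) = mex{1,0} = 2
G(6) = mex{2,1} = 0
G(7) = mex{0,2,0} = 1
G(8) = mex{1,0,1} = 2
G(9) = mex{2,1,2,0} = 3
G(10) = mex{3,2,0,1} = 4
G(11) = mex{4,3,1,2} = 0
G(12) = mex{0,4,2,0} = 1
G(13) = mex{1,0,0,1} = 2
G(14) = mex{2,1,1,2} = 0
G(15) = mex{0,2,2,0} = 1
G(16) = mex{1,0,3,1} = 2
G(17) = mex{2,1,4,2} = 0
G(18) = mex{0,2,0,3} = 1
G(19) = mex{1,0,1,4} = 2
G(20) = mex{2,1,2,0} = 3
G(21) = mex{3,2,0,1} = 4
G(22) = mex{4,3,1,2} = 0
G(23) = mex{0,4,2,0} = 1
G(n+11) = G(n) holds for n = 0,…,8 (a full window of length max(S) = 9), so the sequence is purely periodic with period 11.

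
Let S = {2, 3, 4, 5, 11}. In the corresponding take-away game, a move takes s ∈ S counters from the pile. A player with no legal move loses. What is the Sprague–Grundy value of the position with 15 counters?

0

G(0) = 0
G(1) = mex{} = 0
G(2) = mex{0} = 1
G(3) = mex{0,0} = 1
G(4) = mex{1,0,0} = 2
G(5) = mex{1,1,0,0} = 2
G(6) = mex{2,1,1,0} = 3
G(7) = mex{2,2,1,1} = 0
G(8) = mex{3,2,2,1} = 0
G(9) = mex{0,3,2,2} = 1
G(10) = mex{0,0,3,2} = 1
G(11) = mex{1,0,0,3,0} = 2
G(12) = mex{1,1,0,0,0} = 2
G(13) = mex{2,1,1,0,1} = 3
G(14) = mex{2,2,1,1,1} = 0
G(15) = mex{3,2,2,1,2} = 0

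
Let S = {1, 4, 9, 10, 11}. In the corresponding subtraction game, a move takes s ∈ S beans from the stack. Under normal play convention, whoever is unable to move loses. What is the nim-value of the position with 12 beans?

3

G(0) = 0
G(1) = mex{0} = 1
G(2) = mex{1} = 0
G(3) = mex{0} = 1
G(4) = mex{1,0} = 2
G(5) = mex{2,1} = 0
G(6) = mex{0,0} = 1
G(7) = mex{1,1} = 0
G(8) = mex{0,2} = 1
G(9) = mex{1,0,0} = 2
G(10) = mex{2,1,1,0} = 3
G(11) = mex{3,0,0,1,0} = 2
G(12) = mex{2,1,1,0,1} = 3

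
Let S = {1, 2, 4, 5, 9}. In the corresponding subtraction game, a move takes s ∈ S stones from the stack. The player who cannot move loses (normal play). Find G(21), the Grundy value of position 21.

n :  0  1  2  3  4  5  6  7  8  9 10 11 12 13 14 15 16 17 18 19 20 21
G :  0  1  2  0  1  2  0  1  2  3  4  5  3  0  1  2  0  1  2  0  1  2

2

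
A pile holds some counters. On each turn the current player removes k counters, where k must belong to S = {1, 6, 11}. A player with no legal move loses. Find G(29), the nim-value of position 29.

G(0) = 0
G(1) = mex{0} = 1
G(2) = mex{1} = 0
G(3) = mex{0} = 1
G(4) = mex{1} = 0
G(5) = mex{0} = 1
G(6) = mex{1,0} = 2
G(7) = mex{2,1} = 0
G(8) = mex{0,0} = 1
G(9) = mex{1,1} = 0
G(10) = mex{0,0} = 1
G(11) = mex{1,1,0} = 2
G(12) = mex{2,2,1} = 0
G(13) = mex{0,0,0} = 1
G(14) = mex{1,1,1} = 0
G(15) = mex{0,0,0} = 1
G(16) = mex{1,1,1} = 0
G(17) = mex{0,2,2} = 1
G(18) = mex{1,0,0} = 2
G(19) = mex{2,1,1} = 0
G(20) = mex{0,0,0} = 1
G(21) = mex{1,1,1} = 0
G(22) = mex{0,0,2} = 1
G(23) = mex{1,1,0} = 2
G(24) = mex{2,2,1} = 0
G(25) = mex{0,0,0} = 1
G(26) = mex{1,1,1} = 0
G(27) = mex{0,0,0} = 1
G(28) = mex{1,1,1} = 0
G(29) = mex{0,2,2} = 1

1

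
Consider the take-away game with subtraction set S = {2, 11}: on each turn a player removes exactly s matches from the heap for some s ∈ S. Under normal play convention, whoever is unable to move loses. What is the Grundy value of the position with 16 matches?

G(0) = 0
G(1) = mex{} = 0
G(2) = mex{0} = 1
G(3) = mex{0} = 1
G(4) = mex{1} = 0
G(5) = mex{1} = 0
G(6) = mex{0} = 1
G(7) = mex{0} = 1
G(8) = mex{1} = 0
G(9) = mex{1} = 0
G(10) = mex{0} = 1
G(11) = mex{0,0} = 1
G(12) = mex{1,0} = 2
G(13) = mex{1,1} = 0
G(14) = mex{2,1} = 0
G(15) = mex{0,0} = 1
G(16) = mex{0,0} = 1

1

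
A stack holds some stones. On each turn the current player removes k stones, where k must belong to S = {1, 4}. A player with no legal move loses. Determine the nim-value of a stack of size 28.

1

n :  0  1  2  3  4  5  6  7  8  9 10 11 12 13 14 15 16 17 18 19 20 21 22 23 24 25 26 27 28
G :  0  1  0  1  2  0  1  0  1  2  0  1  0  1  2  0  1  0  1  2  0  1  0  1  2  0  1  0  1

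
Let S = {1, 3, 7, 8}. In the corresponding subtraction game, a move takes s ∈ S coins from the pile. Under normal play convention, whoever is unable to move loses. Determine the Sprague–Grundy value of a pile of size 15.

n :  0  1  2  3  4  5  6  7  8  9 10 11 12 13 14 15
G :  0  1  0  1  0  1  0  1  2  3  2  3  2  3  2  0

0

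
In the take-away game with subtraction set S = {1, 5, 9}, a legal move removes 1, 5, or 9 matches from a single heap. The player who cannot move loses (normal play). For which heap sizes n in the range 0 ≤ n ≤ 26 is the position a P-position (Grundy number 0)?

0, 2, 4, 6, 8, 10, 12, 14, 16, 18, 20, 22, 24, 26

n :  0  1  2  3  4  5  6  7  8  9 10 11 12 13 14 15 16 17 18 19 20 21 22 23 24 25 26
G :  0  1  0  1  0  1  0  1  0  1  0  1  0  1  0  1  0  1  0  1  0  1  0  1  0  1  0
P-positions are exactly the n with G(n) = 0.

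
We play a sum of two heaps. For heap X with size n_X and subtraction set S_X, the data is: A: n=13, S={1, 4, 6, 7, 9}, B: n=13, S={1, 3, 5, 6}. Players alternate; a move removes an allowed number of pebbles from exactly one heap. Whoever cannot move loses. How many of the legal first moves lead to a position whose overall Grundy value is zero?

0

Heap A, S = {1, 4, 6, 7, 9}:
G(0) = 0
G(1) = mex{0} = 1
G(2) = mex{1} = 0
G(3) = mex{0} = 1
G(4) = mex{1,0} = 2
G(5) = mex{2,1} = 0
G(6) = mex{0,0,0} = 1
G(7) = mex{1,1,1,0} = 2
G(8) = mex{2,2,0,1} = 3
G(9) = mex{3,0,1,0,0} = 2
G(10) = mex{2,1,2,1,1} = 0
G(11) = mex{0,2,0,2,0} = 1
G(12) = mex{1,3,1,0,1} = 2
G(13) = mex{2,2,2,1,2} = 0
G_A(13) = 0.
Heap B, S = {1, 3, 5, 6}:
G(0) = 0
G(1) = mex{0} = 1
G(2) = mex{1} = 0
G(3) = mex{0,0} = 1
G(4) = mex{1,1} = 0
G(5) = mex{0,0,0} = 1
G(6) = mex{1,1,1,0} = 2
G(7) = mex{2,0,0,1} = 3
G(8) = mex{3,1,1,0} = 2
G(9) = mex{2,2,0,1} = 3
G(10) = mex{3,3,1,0} = 2
G(11) = mex{2,2,2,1} = 0
G(12) = mex{0,3,3,2} = 1
G(13) = mex{1,2,2,3} = 0
G_B(13) = 0.
Combined Grundy value = 0 ⊕ 0 = 0.
A winning move leaves total XOR = 0, i.e. changes one component's Grundy value g to g ⊕ X where X is the current total.
Heap A: target g' = 0⊕0 = 0, but every legal move changes the Grundy value (mex property), so 0 moves.
Heap B: target g' = 0⊕0 = 0, but every legal move changes the Grundy value (mex property), so 0 moves.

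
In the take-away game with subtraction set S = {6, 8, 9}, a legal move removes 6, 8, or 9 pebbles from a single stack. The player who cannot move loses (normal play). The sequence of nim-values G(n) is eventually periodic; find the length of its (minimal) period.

n :  0  1  2  3  4  5  6  7  8  9 10 11 12 13 14 15 16 17 18 19 20 21 22 23 24 25 26 27 28 29 30 31
G :  0  0  0  0  0  0  1  1  1  1  1  1  2  2  2  0  0  0  0  0  0  1  1  1  1  1  1  2  2  2  0  0
G(n+15) = G(n) holds for n = 0,…,8 (a full window of length max(S) = 9), so the sequence is purely periodic with period 15.

15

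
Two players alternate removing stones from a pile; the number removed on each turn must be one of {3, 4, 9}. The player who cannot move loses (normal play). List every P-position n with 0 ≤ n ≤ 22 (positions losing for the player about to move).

G(0) = 0
G(1) = mex{} = 0
G(2) = mex{} = 0
G(3) = mex{0} = 1
G(4) = mex{0,0} = 1
G(5) = mex{0,0} = 1
G(6) = mex{1,0} = 2
G(7) = mex{1,1} = 0
G(8) = mex{1,1} = 0
G(9) = mex{2,1,0} = 3
G(10) = mex{0,2,0} = 1
G(11) = mex{0,0,0} = 1
G(12) = mex{3,0,1} = 2
G(13) = mex{1,3,1} = 0
G(14) = mex{1,1,1} = 0
G(15) = mex{2,1,2} = 0
G(16) = mex{0,2,0} = 1
G(17) = mex{0,0,0} = 1
G(18) = mex{0,0,3} = 1
G(19) = mex{1,0,1} = 2
G(20) = mex{1,1,1} = 0
G(21) = mex{1,1,2} = 0
G(22) = mex{2,1,0} = 3
P-positions are exactly the n with G(n) = 0.

0, 1, 2, 7, 8, 13, 14, 15, 20, 21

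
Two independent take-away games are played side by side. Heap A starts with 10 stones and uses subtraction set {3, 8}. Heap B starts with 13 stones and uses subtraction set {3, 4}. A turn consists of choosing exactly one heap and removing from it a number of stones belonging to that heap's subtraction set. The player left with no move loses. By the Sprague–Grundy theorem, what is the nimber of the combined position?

Heap A, S = {3, 8}:
n :  0  1  2  3  4  5  6  7  8  9 10
G :  0  0  0  1  1  1  0  0  2  1  1
G_A(10) = 1.
Heap B, S = {3, 4}:
n :  0  1  2  3  4  5  6  7  8  9 10 11 12 13
G :  0  0  0  1  1  1  2  0  0  0  1  1  1  2
G_B(13) = 2.
Combined Grundy value = 1 ⊕ 2 = 3.

3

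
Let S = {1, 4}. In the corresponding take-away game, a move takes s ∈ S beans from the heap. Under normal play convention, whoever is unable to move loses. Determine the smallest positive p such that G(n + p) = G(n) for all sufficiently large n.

5

n :  0  1  2  3  4  5  6  7  8  9 10 11 12 13 14
G :  0  1  0  1  2  0  1  0  1  2  0  1  0  1  2
G(n+5) = G(n) holds for n = 0,…,3 (a full window of length max(S) = 4), so the sequence is purely periodic with period 5.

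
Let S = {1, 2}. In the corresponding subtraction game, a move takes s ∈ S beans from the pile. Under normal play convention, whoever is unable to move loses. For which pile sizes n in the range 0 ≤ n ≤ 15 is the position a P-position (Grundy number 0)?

0, 3, 6, 9, 12, 15

n :  0  1  2  3  4  5  6  7  8  9 10 11 12 13 14 15
G :  0  1  2  0  1  2  0  1  2  0  1  2  0  1  2  0
P-positions are exactly the n with G(n) = 0.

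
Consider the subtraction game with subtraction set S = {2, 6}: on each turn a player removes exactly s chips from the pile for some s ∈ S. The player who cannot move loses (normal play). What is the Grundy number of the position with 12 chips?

G(0) = 0
G(1) = mex{} = 0
G(2) = mex{0} = 1
G(3) = mex{0} = 1
G(4) = mex{1} = 0
G(5) = mex{1} = 0
G(6) = mex{0,0} = 1
G(7) = mex{0,0} = 1
G(8) = mex{1,1} = 0
G(9) = mex{1,1} = 0
G(10) = mex{0,0} = 1
G(11) = mex{0,0} = 1
G(12) = mex{1,1} = 0

0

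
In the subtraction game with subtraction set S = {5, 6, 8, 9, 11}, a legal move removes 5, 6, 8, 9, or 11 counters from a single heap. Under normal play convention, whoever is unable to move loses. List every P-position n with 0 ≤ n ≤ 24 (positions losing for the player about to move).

0, 1, 2, 3, 4, 16, 17, 18, 19, 20

n :  0  1  2  3  4  5  6  7  8  9 10 11 12 13 14 15 16 17 18 19 20 21 22 23 24
G :  0  0  0  0  0  1  1  1  1  1  2  2  2  2  2  3  0  0  0  0  0  1  1  1  1
P-positions are exactly the n with G(n) = 0.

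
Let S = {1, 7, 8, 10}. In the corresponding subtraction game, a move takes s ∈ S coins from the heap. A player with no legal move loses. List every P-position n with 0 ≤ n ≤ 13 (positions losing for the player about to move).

0, 2, 4, 6

G(0) = 0
G(1) = mex{0} = 1
G(2) = mex{1} = 0
G(3) = mex{0} = 1
G(4) = mex{1} = 0
G(5) = mex{0} = 1
G(6) = mex{1} = 0
G(7) = mex{0,0} = 1
G(8) = mex{1,1,0} = 2
G(9) = mex{2,0,1} = 3
G(10) = mex{3,1,0,0} = 2
G(11) = mex{2,0,1,1} = 3
G(12) = mex{3,1,0,0} = 2
G(13) = mex{2,0,1,1} = 3
P-positions are exactly the n with G(n) = 0.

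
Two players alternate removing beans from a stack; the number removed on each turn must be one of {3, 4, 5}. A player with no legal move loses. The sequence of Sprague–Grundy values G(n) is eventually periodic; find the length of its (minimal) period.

n :  0  1  2  3  4  5  6  7  8  9 10 11 12 13 14 15 16 17
G :  0  0  0  1  1  1  2  2  0  0  0  1  1  1  2  2  0  0
G(n+8) = G(n) holds for n = 0,…,4 (a full window of length max(S) = 5), so the sequence is purely periodic with period 8.

8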